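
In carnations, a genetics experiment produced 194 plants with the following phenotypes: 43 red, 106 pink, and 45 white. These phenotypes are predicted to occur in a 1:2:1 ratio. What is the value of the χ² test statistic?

1.711

The 1:2:1 ratio has 4 parts, so with N = 194 the expected counts are:
  red: 194 × 1/4 = 48.5
  pink: 194 × 2/4 = 97
  white: 194 × 1/4 = 48.5
χ² = Σ (O − E)² / E
  red: (43 − 48.5)² / 48.5 = 0.6237
  pink: (106 − 97)² / 97 = 0.8351
  white: (45 − 48.5)² / 48.5 = 0.2526
χ² = 0.6237 + 0.8351 + 0.2526 = 1.7114 ≈ 1.711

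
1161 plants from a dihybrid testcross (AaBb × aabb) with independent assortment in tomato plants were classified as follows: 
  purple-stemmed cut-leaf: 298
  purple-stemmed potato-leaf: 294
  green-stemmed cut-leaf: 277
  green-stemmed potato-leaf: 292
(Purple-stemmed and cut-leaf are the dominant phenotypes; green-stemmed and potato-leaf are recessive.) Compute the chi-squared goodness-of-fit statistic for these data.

0.871

A dihybrid testcross with independent assortment gives a 1:1:1:1 ratio.
The 1:1:1:1 ratio has 4 parts, so with N = 1161 the expected counts are:
  purple-stemmed cut-leaf: 1161 × 1/4 = 290.25
  purple-stemmed potato-leaf: 1161 × 1/4 = 290.25
  green-stemmed cut-leaf: 1161 × 1/4 = 290.25
  green-stemmed potato-leaf: 1161 × 1/4 = 290.25
χ² = Σ (O − E)² / E
  purple-stemmed cut-leaf: (298 − 290.25)² / 290.25 = 0.2069
  purple-stemmed potato-leaf: (294 − 290.25)² / 290.25 = 0.0484
  green-stemmed cut-leaf: (277 − 290.25)² / 290.25 = 0.6049
  green-stemmed potato-leaf: (292 − 290.25)² / 290.25 = 0.0106
χ² = 0.2069 + 0.0484 + 0.6049 + 0.0106 = 0.8708 ≈ 0.871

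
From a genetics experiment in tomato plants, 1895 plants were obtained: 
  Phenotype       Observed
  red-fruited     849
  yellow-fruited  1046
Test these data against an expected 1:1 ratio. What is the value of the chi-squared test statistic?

20.480

Expected counts for N = 1895 under a 1:1 ratio (total parts = 2):
  red-fruited: 1895 × 1/2 = 947.5
  yellow-fruited: 1895 × 1/2 = 947.5
χ² = Σ (O − E)² / E
  red-fruited: (849 − 947.5)² / 947.5 = 10.2398
  yellow-fruited: (1046 − 947.5)² / 947.5 = 10.2398
χ² = 10.2398 + 10.2398 = 20.4796 ≈ 20.480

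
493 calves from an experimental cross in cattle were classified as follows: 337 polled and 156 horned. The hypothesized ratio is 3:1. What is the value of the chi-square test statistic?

The 3:1 ratio has 4 parts, so with N = 493 the expected counts are:
  polled: 493 × 3/4 = 369.75
  horned: 493 × 1/4 = 123.25
χ² = Σ (O − E)² / E
  polled: (337 − 369.75)² / 369.75 = 2.9008
  horned: (156 − 123.25)² / 123.25 = 8.7023
χ² = 2.9008 + 8.7023 = 11.6031 ≈ 11.603

11.603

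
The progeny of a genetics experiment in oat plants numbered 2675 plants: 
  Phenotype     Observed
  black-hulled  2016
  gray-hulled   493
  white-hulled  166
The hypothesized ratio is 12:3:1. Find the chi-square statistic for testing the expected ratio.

0.202

Total ratio parts = 16. Expected numbers out of 2675:
  black-hulled: 2675 × 12/16 = 2006.25
  gray-hulled: 2675 × 3/16 = 501.5625
  white-hulled: 2675 × 1/16 = 167.1875
χ² = Σ (O − E)² / E
  black-hulled: (2016 − 2006.25)² / 2006.25 = 0.0474
  gray-hulled: (493 − 501.5625)² / 501.5625 = 0.1462
  white-hulled: (166 − 167.1875)² / 167.1875 = 0.0084
χ² = 0.0474 + 0.1462 + 0.0084 = 0.202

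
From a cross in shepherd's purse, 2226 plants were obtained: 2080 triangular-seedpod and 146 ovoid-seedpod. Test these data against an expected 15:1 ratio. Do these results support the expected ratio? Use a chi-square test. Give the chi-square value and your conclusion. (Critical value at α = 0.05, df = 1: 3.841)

Total ratio parts = 16. Expected numbers out of 2226:
  triangular-seedpod: 2226 × 15/16 = 2086.875
  ovoid-seedpod: 2226 × 1/16 = 139.125
χ² = Σ (O − E)² / E
  triangular-seedpod: (2080 − 2086.875)² / 2086.875 = 0.0226
  ovoid-seedpod: (146 − 139.125)² / 139.125 = 0.3397
χ² = 0.0226 + 0.3397 = 0.3623 ≈ 0.362
Degrees of freedom = 2 − 1 = 1; critical value at α = 0.05 is 3.841.
Since 0.362 < 3.841, we fail to reject the null hypothesis — the data are consistent with the 15:1 ratio.

0.362; consistent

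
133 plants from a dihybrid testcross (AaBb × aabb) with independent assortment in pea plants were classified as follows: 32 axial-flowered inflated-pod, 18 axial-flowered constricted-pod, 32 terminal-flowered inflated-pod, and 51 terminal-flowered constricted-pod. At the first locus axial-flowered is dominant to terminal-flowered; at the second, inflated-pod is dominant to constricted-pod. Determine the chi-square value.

A dihybrid testcross with independent assortment gives a 1:1:1:1 ratio.
Under the 1:1:1:1 hypothesis (Σ ratio = 4, N = 133):
  axial-flowered inflated-pod: 133 × 1/4 = 33.25
  axial-flowered constricted-pod: 133 × 1/4 = 33.25
  terminal-flowered inflated-pod: 133 × 1/4 = 33.25
  terminal-flowered constricted-pod: 133 × 1/4 = 33.25
χ² = Σ (O − E)² / E
  axial-flowered inflated-pod: (32 − 33.25)² / 33.25 = 0.0470
  axial-flowered constricted-pod: (18 − 33.25)² / 33.25 = 6.9944
  terminal-flowered inflated-pod: (32 − 33.25)² / 33.25 = 0.0470
  terminal-flowered constricted-pod: (51 − 33.25)² / 33.25 = 9.4756
χ² = 0.0470 + 6.9944 + 0.0470 + 9.4756 = 16.564

16.564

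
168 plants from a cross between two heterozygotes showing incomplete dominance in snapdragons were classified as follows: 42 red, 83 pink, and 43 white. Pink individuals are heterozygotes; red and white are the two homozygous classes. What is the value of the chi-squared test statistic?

0.036

With incomplete dominance, a heterozygote × heterozygote cross gives a 1:2:1 phenotypic ratio.
Expected counts for N = 168 under a 1:2:1 ratio (total parts = 4):
  red: 168 × 1/4 = 42
  pink: 168 × 2/4 = 84
  white: 168 × 1/4 = 42
χ² = Σ (O − E)² / E
  red: (42 − 42)² / 42 = 0.0000
  pink: (83 − 84)² / 84 = 0.0119
  white: (43 − 42)² / 42 = 0.0238
χ² = 0.0000 + 0.0119 + 0.0238 = 0.0357 ≈ 0.036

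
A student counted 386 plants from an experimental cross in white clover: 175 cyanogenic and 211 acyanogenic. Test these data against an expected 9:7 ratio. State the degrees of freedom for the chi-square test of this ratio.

A goodness-of-fit test with 2 phenotype classes has df = 2 − 1 = 1.

1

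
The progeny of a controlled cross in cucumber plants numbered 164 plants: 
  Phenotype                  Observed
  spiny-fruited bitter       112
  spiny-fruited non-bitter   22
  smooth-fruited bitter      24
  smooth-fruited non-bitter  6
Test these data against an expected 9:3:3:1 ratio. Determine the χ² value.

9.962

Under the 9:3:3:1 hypothesis (Σ ratio = 16, N = 164):
  spiny-fruited bitter: 164 × 9/16 = 92.25
  spiny-fruited non-bitter: 164 × 3/16 = 30.75
  smooth-fruited bitter: 164 × 3/16 = 30.75
  smooth-fruited non-bitter: 164 × 1/16 = 10.25
χ² = Σ (O − E)² / E
  spiny-fruited bitter: (112 − 92.25)² / 92.25 = 4.2283
  spiny-fruited non-bitter: (22 − 30.75)² / 30.75 = 2.4898
  smooth-fruited bitter: (24 − 30.75)² / 30.75 = 1.4817
  smooth-fruited non-bitter: (6 − 10.25)² / 10.25 = 1.7622
χ² = 4.2283 + 2.4898 + 1.4817 + 1.7622 = 9.962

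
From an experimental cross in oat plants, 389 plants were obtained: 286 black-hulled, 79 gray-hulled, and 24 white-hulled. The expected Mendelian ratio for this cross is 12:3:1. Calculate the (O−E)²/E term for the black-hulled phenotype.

0.113

The 12:3:1 ratio has 16 parts, so with N = 389 the expected counts are:
  black-hulled: 389 × 12/16 = 291.75
  gray-hulled: 389 × 3/16 = 72.9375
  white-hulled: 389 × 1/16 = 24.3125
Contribution of black-hulled: (286 − 291.75)² / 291.75 = 0.1133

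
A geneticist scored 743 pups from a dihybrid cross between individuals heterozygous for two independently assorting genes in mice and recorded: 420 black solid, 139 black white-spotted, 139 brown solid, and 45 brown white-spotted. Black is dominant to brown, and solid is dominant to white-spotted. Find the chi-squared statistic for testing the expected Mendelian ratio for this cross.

0.056

A dihybrid F₂ with independent assortment and complete dominance at both loci gives a 9:3:3:1 phenotypic ratio.
Under the 9:3:3:1 hypothesis (Σ ratio = 16, N = 743):
  black solid: 743 × 9/16 = 417.9375
  black white-spotted: 743 × 3/16 = 139.3125
  brown solid: 743 × 3/16 = 139.3125
  brown white-spotted: 743 × 1/16 = 46.4375
χ² = Σ (O − E)² / E
  black solid: (420 − 417.9375)² / 417.9375 = 0.0102
  black white-spotted: (139 − 139.3125)² / 139.3125 = 0.0007
  brown solid: (139 − 139.3125)² / 139.3125 = 0.0007
  brown white-spotted: (45 − 46.4375)² / 46.4375 = 0.0445
χ² = 0.0102 + 0.0007 + 0.0007 + 0.0445 = 0.0561 ≈ 0.056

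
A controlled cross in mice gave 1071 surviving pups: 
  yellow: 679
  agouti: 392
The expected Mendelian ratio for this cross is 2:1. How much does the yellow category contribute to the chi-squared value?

The 2:1 ratio has 3 parts, so with N = 1071 the expected counts are:
  yellow: 1071 × 2/3 = 714
  agouti: 1071 × 1/3 = 357
Contribution of yellow: (679 − 714)² / 714 = 1.7157

1.716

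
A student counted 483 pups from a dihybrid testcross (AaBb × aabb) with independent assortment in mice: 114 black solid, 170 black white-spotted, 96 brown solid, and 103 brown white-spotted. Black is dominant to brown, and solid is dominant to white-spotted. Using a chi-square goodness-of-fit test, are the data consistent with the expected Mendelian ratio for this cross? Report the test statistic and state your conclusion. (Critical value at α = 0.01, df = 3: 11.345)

A dihybrid testcross with independent assortment gives a 1:1:1:1 ratio.
Expected counts for N = 483 under a 1:1:1:1 ratio (total parts = 4):
  black solid: 483 × 1/4 = 120.75
  black white-spotted: 483 × 1/4 = 120.75
  brown solid: 483 × 1/4 = 120.75
  brown white-spotted: 483 × 1/4 = 120.75
χ² = Σ (O − E)² / E
  black solid: (114 − 120.75)² / 120.75 = 0.3773
  black white-spotted: (170 − 120.75)² / 120.75 = 20.0875
  brown solid: (96 − 120.75)² / 120.75 = 5.0730
  brown white-spotted: (103 − 120.75)² / 120.75 = 2.6092
χ² = 0.3773 + 20.0875 + 5.0730 + 2.6092 = 28.147
Degrees of freedom = 4 − 1 = 3; critical value at α = 0.01 is 11.345.
Since 28.147 > 11.345, we reject the null hypothesis — the data do not fit the 1:1:1:1 ratio.

28.147; not consistent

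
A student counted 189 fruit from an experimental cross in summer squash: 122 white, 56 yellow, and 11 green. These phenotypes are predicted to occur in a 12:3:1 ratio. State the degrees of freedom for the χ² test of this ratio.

A goodness-of-fit test with 3 phenotype classes has df = 3 − 1 = 2.

2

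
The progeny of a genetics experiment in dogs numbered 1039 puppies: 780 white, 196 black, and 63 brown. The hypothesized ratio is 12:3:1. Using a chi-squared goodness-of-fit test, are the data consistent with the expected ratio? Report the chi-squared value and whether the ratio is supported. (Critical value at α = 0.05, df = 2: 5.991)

0.066; consistent

Expected counts for N = 1039 under a 12:3:1 ratio (total parts = 16):
  white: 1039 × 12/16 = 779.25
  black: 1039 × 3/16 = 194.8125
  brown: 1039 × 1/16 = 64.9375
χ² = Σ (O − E)² / E
  white: (780 − 779.25)² / 779.25 = 0.0007
  black: (196 − 194.8125)² / 194.8125 = 0.0072
  brown: (63 − 64.9375)² / 64.9375 = 0.0578
χ² = 0.0007 + 0.0072 + 0.0578 = 0.0657 ≈ 0.066
Degrees of freedom = 3 − 1 = 2; critical value at α = 0.05 is 5.991.
Since 0.066 < 5.991, we fail to reject the null hypothesis — the data are consistent with the 12:3:1 ratio.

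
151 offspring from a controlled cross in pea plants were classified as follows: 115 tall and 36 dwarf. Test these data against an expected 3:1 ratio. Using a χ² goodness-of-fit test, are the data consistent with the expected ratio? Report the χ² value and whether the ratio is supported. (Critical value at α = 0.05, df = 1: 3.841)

Under the 3:1 hypothesis (Σ ratio = 4, N = 151):
  tall: 151 × 3/4 = 113.25
  dwarf: 151 × 1/4 = 37.75
χ² = Σ (O − E)² / E
  tall: (115 − 113.25)² / 113.25 = 0.0270
  dwarf: (36 − 37.75)² / 37.75 = 0.0811
χ² = 0.0270 + 0.0811 = 0.1081 ≈ 0.108
Degrees of freedom = 2 − 1 = 1; critical value at α = 0.05 is 3.841.
Since 0.108 < 3.841, we fail to reject the null hypothesis — the data are consistent with the 3:1 ratio.

0.108; consistent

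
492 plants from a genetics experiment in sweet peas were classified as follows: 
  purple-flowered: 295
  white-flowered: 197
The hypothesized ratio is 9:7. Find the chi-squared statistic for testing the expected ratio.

Under the 9:7 hypothesis (Σ ratio = 16, N = 492):
  purple-flowered: 492 × 9/16 = 276.75
  white-flowered: 492 × 7/16 = 215.25
χ² = Σ (O − E)² / E
  purple-flowered: (295 − 276.75)² / 276.75 = 1.2035
  white-flowered: (197 − 215.25)² / 215.25 = 1.5473
χ² = 1.2035 + 1.5473 = 2.7508 ≈ 2.751

2.751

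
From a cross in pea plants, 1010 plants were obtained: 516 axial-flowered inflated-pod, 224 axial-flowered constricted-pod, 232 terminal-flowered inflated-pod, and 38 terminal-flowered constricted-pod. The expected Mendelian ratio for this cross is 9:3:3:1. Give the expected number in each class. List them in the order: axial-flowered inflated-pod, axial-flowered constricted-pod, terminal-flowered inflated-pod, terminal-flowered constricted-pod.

568.125, 189.375, 189.375, 63.125

Total ratio parts = 16. Expected numbers out of 1010:
  axial-flowered inflated-pod: 1010 × 9/16 = 568.125
  axial-flowered constricted-pod: 1010 × 3/16 = 189.375
  terminal-flowered inflated-pod: 1010 × 3/16 = 189.375
  terminal-flowered constricted-pod: 1010 × 1/16 = 63.125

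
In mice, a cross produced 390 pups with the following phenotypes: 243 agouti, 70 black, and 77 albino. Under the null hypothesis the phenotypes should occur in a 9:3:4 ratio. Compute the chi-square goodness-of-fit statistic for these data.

6.988

Expected counts for N = 390 under a 9:3:4 ratio (total parts = 16):
  agouti: 390 × 9/16 = 219.375
  black: 390 × 3/16 = 73.125
  albino: 390 × 4/16 = 97.5
χ² = Σ (O − E)² / E
  agouti: (243 − 219.375)² / 219.375 = 2.5442
  black: (70 − 73.125)² / 73.125 = 0.1335
  albino: (77 − 97.5)² / 97.5 = 4.3103
χ² = 2.5442 + 0.1335 + 4.3103 = 6.988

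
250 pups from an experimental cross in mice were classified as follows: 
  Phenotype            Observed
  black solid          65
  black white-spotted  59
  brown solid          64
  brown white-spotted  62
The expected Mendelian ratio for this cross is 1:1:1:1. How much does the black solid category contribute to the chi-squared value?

0.100

The 1:1:1:1 ratio has 4 parts, so with N = 250 the expected counts are:
  black solid: 250 × 1/4 = 62.5
  black white-spotted: 250 × 1/4 = 62.5
  brown solid: 250 × 1/4 = 62.5
  brown white-spotted: 250 × 1/4 = 62.5
Contribution of black solid: (65 − 62.5)² / 62.5 = 0.1000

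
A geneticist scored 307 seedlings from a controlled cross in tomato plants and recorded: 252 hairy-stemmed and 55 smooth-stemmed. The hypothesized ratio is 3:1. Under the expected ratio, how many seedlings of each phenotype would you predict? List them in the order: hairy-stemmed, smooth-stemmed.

Expected counts for N = 307 under a 3:1 ratio (total parts = 4):
  hairy-stemmed: 307 × 3/4 = 230.25
  smooth-stemmed: 307 × 1/4 = 76.75

230.25, 76.75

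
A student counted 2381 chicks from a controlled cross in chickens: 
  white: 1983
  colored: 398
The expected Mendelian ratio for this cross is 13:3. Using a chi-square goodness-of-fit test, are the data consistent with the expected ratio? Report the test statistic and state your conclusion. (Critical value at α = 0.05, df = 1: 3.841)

6.468; not consistent

Under the 13:3 hypothesis (Σ ratio = 16, N = 2381):
  white: 2381 × 13/16 = 1934.5625
  colored: 2381 × 3/16 = 446.4375
χ² = Σ (O − E)² / E
  white: (1983 − 1934.5625)² / 1934.5625 = 1.2128
  colored: (398 − 446.4375)² / 446.4375 = 5.2554
χ² = 1.2128 + 5.2554 = 6.4682 ≈ 6.468
Degrees of freedom = 2 − 1 = 1; critical value at α = 0.05 is 3.841.
Since 6.468 > 3.841, we reject the null hypothesis — the data do not fit the 13:3 ratio.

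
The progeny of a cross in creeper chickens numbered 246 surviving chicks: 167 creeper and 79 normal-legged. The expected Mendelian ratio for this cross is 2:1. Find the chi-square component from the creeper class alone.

The 2:1 ratio has 3 parts, so with N = 246 the expected counts are:
  creeper: 246 × 2/3 = 164
  normal-legged: 246 × 1/3 = 82
Contribution of creeper: (167 − 164)² / 164 = 0.0549

0.055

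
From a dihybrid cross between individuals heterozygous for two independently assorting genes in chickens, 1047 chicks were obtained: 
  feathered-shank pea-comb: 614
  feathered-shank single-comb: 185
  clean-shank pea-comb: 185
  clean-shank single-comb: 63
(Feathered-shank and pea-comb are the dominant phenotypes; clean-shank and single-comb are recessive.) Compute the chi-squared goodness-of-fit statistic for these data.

A dihybrid F₂ with independent assortment and complete dominance at both loci gives a 9:3:3:1 phenotypic ratio.
Total ratio parts = 16. Expected numbers out of 1047:
  feathered-shank pea-comb: 1047 × 9/16 = 588.9375
  feathered-shank single-comb: 1047 × 3/16 = 196.3125
  clean-shank pea-comb: 1047 × 3/16 = 196.3125
  clean-shank single-comb: 1047 × 1/16 = 65.4375
χ² = Σ (O − E)² / E
  feathered-shank pea-comb: (614 − 588.9375)² / 588.9375 = 1.0665
  feathered-shank single-comb: (185 − 196.3125)² / 196.3125 = 0.6519
  clean-shank pea-comb: (185 − 196.3125)² / 196.3125 = 0.6519
  clean-shank single-comb: (63 − 65.4375)² / 65.4375 = 0.0908
χ² = 1.0665 + 0.6519 + 0.6519 + 0.0908 = 2.4611 ≈ 2.461

2.461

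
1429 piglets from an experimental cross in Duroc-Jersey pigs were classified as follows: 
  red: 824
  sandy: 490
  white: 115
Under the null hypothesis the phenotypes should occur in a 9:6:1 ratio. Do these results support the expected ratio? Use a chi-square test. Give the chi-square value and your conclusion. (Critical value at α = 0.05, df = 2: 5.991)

11.822; not consistent

Total ratio parts = 16. Expected numbers out of 1429:
  red: 1429 × 9/16 = 803.8125
  sandy: 1429 × 6/16 = 535.875
  white: 1429 × 1/16 = 89.3125
χ² = Σ (O − E)² / E
  red: (824 − 803.8125)² / 803.8125 = 0.5070
  sandy: (490 − 535.875)² / 535.875 = 3.9273
  white: (115 − 89.3125)² / 89.3125 = 7.3881
χ² = 0.5070 + 3.9273 + 7.3881 = 11.8224 ≈ 11.822
Degrees of freedom = 3 − 1 = 2; critical value at α = 0.05 is 5.991.
Since 11.822 > 5.991, we reject the null hypothesis — the data do not fit the 9:6:1 ratio.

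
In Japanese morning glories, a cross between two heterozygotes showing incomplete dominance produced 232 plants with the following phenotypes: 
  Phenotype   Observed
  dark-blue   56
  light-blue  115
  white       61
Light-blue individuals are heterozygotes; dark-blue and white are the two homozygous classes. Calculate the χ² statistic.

With incomplete dominance, a heterozygote × heterozygote cross gives a 1:2:1 phenotypic ratio.
Expected counts for N = 232 under a 1:2:1 ratio (total parts = 4):
  dark-blue: 232 × 1/4 = 58
  light-blue: 232 × 2/4 = 116
  white: 232 × 1/4 = 58
χ² = Σ (O − E)² / E
  dark-blue: (56 − 58)² / 58 = 0.0690
  light-blue: (115 − 116)² / 116 = 0.0086
  white: (61 − 58)² / 58 = 0.1552
χ² = 0.0690 + 0.0086 + 0.1552 = 0.2328 ≈ 0.233

0.233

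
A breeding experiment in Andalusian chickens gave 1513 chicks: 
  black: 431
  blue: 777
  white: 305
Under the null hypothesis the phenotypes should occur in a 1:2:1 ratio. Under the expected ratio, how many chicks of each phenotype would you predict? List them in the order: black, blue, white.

Expected counts for N = 1513 under a 1:2:1 ratio (total parts = 4):
  black: 1513 × 1/4 = 378.25
  blue: 1513 × 2/4 = 756.5
  white: 1513 × 1/4 = 378.25

378.25, 756.5, 378.25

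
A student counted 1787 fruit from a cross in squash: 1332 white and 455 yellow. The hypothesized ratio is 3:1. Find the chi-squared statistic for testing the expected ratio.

Under the 3:1 hypothesis (Σ ratio = 4, N = 1787):
  white: 1787 × 3/4 = 1340.25
  yellow: 1787 × 1/4 = 446.75
χ² = Σ (O − E)² / E
  white: (1332 − 1340.25)² / 1340.25 = 0.0508
  yellow: (455 − 446.75)² / 446.75 = 0.1524
χ² = 0.0508 + 0.1524 = 0.2032 ≈ 0.203

0.203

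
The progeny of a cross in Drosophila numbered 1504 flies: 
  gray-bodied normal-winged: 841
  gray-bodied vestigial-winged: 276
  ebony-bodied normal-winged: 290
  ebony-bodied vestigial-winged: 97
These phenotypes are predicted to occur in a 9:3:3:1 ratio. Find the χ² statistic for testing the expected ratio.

Total ratio parts = 16. Expected numbers out of 1504:
  gray-bodied normal-winged: 1504 × 9/16 = 846
  gray-bodied vestigial-winged: 1504 × 3/16 = 282
  ebony-bodied normal-winged: 1504 × 3/16 = 282
  ebony-bodied vestigial-winged: 1504 × 1/16 = 94
χ² = Σ (O − E)² / E
  gray-bodied normal-winged: (841 − 846)² / 846 = 0.0296
  gray-bodied vestigial-winged: (276 − 282)² / 282 = 0.1277
  ebony-bodied normal-winged: (290 − 282)² / 282 = 0.2270
  ebony-bodied vestigial-winged: (97 − 94)² / 94 = 0.0957
χ² = 0.0296 + 0.1277 + 0.2270 + 0.0957 = 0.480

0.480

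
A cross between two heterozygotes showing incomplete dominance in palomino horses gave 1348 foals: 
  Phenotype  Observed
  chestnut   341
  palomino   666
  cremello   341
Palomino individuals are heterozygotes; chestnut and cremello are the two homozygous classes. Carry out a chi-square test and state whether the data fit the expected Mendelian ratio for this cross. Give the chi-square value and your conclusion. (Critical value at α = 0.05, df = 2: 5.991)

0.190; consistent

With incomplete dominance, a heterozygote × heterozygote cross gives a 1:2:1 phenotypic ratio.
Expected counts for N = 1348 under a 1:2:1 ratio (total parts = 4):
  chestnut: 1348 × 1/4 = 337
  palomino: 1348 × 2/4 = 674
  cremello: 1348 × 1/4 = 337
χ² = Σ (O − E)² / E
  chestnut: (341 − 337)² / 337 = 0.0475
  palomino: (666 − 674)² / 674 = 0.0950
  cremello: (341 − 337)² / 337 = 0.0475
χ² = 0.0475 + 0.0950 + 0.0475 = 0.190
Degrees of freedom = 3 − 1 = 2; critical value at α = 0.05 is 5.991.
Since 0.190 < 5.991, we fail to reject the null hypothesis — the data are consistent with the 1:2:1 ratio.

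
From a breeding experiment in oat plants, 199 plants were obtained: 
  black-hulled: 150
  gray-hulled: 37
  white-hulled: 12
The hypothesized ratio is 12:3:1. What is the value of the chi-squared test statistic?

Total ratio parts = 16. Expected numbers out of 199:
  black-hulled: 199 × 12/16 = 149.25
  gray-hulled: 199 × 3/16 = 37.3125
  white-hulled: 199 × 1/16 = 12.4375
χ² = Σ (O − E)² / E
  black-hulled: (150 − 149.25)² / 149.25 = 0.0038
  gray-hulled: (37 − 37.3125)² / 37.3125 = 0.0026
  white-hulled: (12 − 12.4375)² / 12.4375 = 0.0154
χ² = 0.0038 + 0.0026 + 0.0154 = 0.0218 ≈ 0.022

0.022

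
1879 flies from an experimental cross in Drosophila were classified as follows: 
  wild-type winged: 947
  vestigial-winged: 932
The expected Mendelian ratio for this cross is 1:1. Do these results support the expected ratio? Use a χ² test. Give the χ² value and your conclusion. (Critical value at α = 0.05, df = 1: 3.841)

Expected counts for N = 1879 under a 1:1 ratio (total parts = 2):
  wild-type winged: 1879 × 1/2 = 939.5
  vestigial-winged: 1879 × 1/2 = 939.5
χ² = Σ (O − E)² / E
  wild-type winged: (947 − 939.5)² / 939.5 = 0.0599
  vestigial-winged: (932 − 939.5)² / 939.5 = 0.0599
χ² = 0.0599 + 0.0599 = 0.1198 ≈ 0.120
Degrees of freedom = 2 − 1 = 1; critical value at α = 0.05 is 3.841.
Since 0.120 < 3.841, we fail to reject the null hypothesis — the data are consistent with the 1:1 ratio.

0.120; consistent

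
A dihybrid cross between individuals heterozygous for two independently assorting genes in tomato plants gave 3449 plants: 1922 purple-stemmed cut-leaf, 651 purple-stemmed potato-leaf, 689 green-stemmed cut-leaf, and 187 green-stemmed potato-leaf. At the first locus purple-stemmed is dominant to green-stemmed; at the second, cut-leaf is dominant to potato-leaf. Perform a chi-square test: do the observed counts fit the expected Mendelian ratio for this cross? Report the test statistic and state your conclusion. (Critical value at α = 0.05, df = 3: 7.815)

A dihybrid F₂ with independent assortment and complete dominance at both loci gives a 9:3:3:1 phenotypic ratio.
The 9:3:3:1 ratio has 16 parts, so with N = 3449 the expected counts are:
  purple-stemmed cut-leaf: 3449 × 9/16 = 1940.0625
  purple-stemmed potato-leaf: 3449 × 3/16 = 646.6875
  green-stemmed cut-leaf: 3449 × 3/16 = 646.6875
  green-stemmed potato-leaf: 3449 × 1/16 = 215.5625
χ² = Σ (O − E)² / E
  purple-stemmed cut-leaf: (1922 − 1940.0625)² / 1940.0625 = 0.1682
  purple-stemmed potato-leaf: (651 − 646.6875)² / 646.6875 = 0.0288
  green-stemmed cut-leaf: (689 − 646.6875)² / 646.6875 = 2.7685
  green-stemmed potato-leaf: (187 − 215.5625)² / 215.5625 = 3.7846
χ² = 0.1682 + 0.0288 + 2.7685 + 3.7846 = 6.7501 ≈ 6.750
Degrees of freedom = 4 − 1 = 3; critical value at α = 0.05 is 7.815.
Since 6.750 < 7.815, we fail to reject the null hypothesis — the data are consistent with the 9:3:3:1 ratio.

6.750; consistent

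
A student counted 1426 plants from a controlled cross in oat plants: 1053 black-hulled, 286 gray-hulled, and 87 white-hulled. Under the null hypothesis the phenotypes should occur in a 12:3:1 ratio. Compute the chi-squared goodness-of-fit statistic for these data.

1.603

Under the 12:3:1 hypothesis (Σ ratio = 16, N = 1426):
  black-hulled: 1426 × 12/16 = 1069.5
  gray-hulled: 1426 × 3/16 = 267.375
  white-hulled: 1426 × 1/16 = 89.125
χ² = Σ (O − E)² / E
  black-hulled: (1053 − 1069.5)² / 1069.5 = 0.2546
  gray-hulled: (286 − 267.375)² / 267.375 = 1.2974
  white-hulled: (87 − 89.125)² / 89.125 = 0.0507
χ² = 0.2546 + 1.2974 + 0.0507 = 1.6027 ≈ 1.603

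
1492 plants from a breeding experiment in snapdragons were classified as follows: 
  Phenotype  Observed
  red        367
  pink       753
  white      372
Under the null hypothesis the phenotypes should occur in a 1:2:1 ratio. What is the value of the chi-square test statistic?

Expected counts for N = 1492 under a 1:2:1 ratio (total parts = 4):
  red: 1492 × 1/4 = 373
  pink: 1492 × 2/4 = 746
  white: 1492 × 1/4 = 373
χ² = Σ (O − E)² / E
  red: (367 − 373)² / 373 = 0.0965
  pink: (753 − 746)² / 746 = 0.0657
  white: (372 − 373)² / 373 = 0.0027
χ² = 0.0965 + 0.0657 + 0.0027 = 0.1649 ≈ 0.165

0.165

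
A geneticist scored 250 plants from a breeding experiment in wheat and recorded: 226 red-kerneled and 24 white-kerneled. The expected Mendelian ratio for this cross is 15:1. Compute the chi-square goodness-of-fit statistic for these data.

Total ratio parts = 16. Expected numbers out of 250:
  red-kerneled: 250 × 15/16 = 234.375
  white-kerneled: 250 × 1/16 = 15.625
χ² = Σ (O − E)² / E
  red-kerneled: (226 − 234.375)² / 234.375 = 0.2993
  white-kerneled: (24 − 15.625)² / 15.625 = 4.4890
χ² = 0.2993 + 4.4890 = 4.7883 ≈ 4.788

4.788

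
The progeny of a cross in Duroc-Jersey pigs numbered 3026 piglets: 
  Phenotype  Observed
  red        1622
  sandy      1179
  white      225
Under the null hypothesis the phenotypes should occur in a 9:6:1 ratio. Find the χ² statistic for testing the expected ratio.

12.302

Under the 9:6:1 hypothesis (Σ ratio = 16, N = 3026):
  red: 3026 × 9/16 = 1702.125
  sandy: 3026 × 6/16 = 1134.75
  white: 3026 × 1/16 = 189.125
χ² = Σ (O − E)² / E
  red: (1622 − 1702.125)² / 1702.125 = 3.7718
  sandy: (1179 − 1134.75)² / 1134.75 = 1.7255
  white: (225 − 189.125)² / 189.125 = 6.8051
χ² = 3.7718 + 1.7255 + 6.8051 = 12.3024 ≈ 12.302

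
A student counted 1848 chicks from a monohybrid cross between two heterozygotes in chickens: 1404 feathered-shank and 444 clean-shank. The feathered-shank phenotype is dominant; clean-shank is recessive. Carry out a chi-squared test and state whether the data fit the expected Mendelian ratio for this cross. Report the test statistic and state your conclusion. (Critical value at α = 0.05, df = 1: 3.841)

0.935; consistent

For a monohybrid cross between heterozygotes with complete dominance, the expected phenotypic ratio is 3:1.
The 3:1 ratio has 4 parts, so with N = 1848 the expected counts are:
  feathered-shank: 1848 × 3/4 = 1386
  clean-shank: 1848 × 1/4 = 462
χ² = Σ (O − E)² / E
  feathered-shank: (1404 − 1386)² / 1386 = 0.2338
  clean-shank: (444 − 462)² / 462 = 0.7013
χ² = 0.2338 + 0.7013 = 0.9351 ≈ 0.935
Degrees of freedom = 2 − 1 = 1; critical value at α = 0.05 is 3.841.
Since 0.935 < 3.841, we fail to reject the null hypothesis — the data are consistent with the 3:1 ratio.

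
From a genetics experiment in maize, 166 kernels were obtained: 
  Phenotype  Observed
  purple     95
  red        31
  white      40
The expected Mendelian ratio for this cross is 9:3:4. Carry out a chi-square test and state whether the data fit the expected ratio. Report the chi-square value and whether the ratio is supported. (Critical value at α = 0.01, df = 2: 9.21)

Total ratio parts = 16. Expected numbers out of 166:
  purple: 166 × 9/16 = 93.375
  red: 166 × 3/16 = 31.125
  white: 166 × 4/16 = 41.5
χ² = Σ (O − E)² / E
  purple: (95 − 93.375)² / 93.375 = 0.0283
  red: (31 − 31.125)² / 31.125 = 0.0005
  white: (40 − 41.5)² / 41.5 = 0.0542
χ² = 0.0283 + 0.0005 + 0.0542 = 0.083
Degrees of freedom = 3 − 1 = 2; critical value at α = 0.01 is 9.21.
Since 0.083 < 9.21, we fail to reject the null hypothesis — the data are consistent with the 9:3:4 ratio.

0.083; consistent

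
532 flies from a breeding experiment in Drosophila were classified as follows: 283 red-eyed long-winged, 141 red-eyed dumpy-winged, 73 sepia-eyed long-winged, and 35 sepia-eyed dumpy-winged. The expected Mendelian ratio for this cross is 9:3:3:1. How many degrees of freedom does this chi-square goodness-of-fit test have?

3

A goodness-of-fit test with 4 phenotype classes has df = 4 − 1 = 3.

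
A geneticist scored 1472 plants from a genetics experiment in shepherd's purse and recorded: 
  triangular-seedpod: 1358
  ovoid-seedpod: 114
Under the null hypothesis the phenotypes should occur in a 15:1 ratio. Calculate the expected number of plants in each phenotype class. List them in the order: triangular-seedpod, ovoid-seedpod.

Total ratio parts = 16. Expected numbers out of 1472:
  triangular-seedpod: 1472 × 15/16 = 1380
  ovoid-seedpod: 1472 × 1/16 = 92

1380, 92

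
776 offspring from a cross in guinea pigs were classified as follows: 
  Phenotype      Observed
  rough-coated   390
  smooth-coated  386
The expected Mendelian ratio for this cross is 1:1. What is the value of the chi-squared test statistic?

0.021

Total ratio parts = 2. Expected numbers out of 776:
  rough-coated: 776 × 1/2 = 388
  smooth-coated: 776 × 1/2 = 388
χ² = Σ (O − E)² / E
  rough-coated: (390 − 388)² / 388 = 0.0103
  smooth-coated: (386 − 388)² / 388 = 0.0103
χ² = 0.0103 + 0.0103 = 0.0206 ≈ 0.021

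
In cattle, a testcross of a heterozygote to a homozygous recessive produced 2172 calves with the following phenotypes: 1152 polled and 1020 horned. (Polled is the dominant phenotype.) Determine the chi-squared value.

8.022

A testcross of a heterozygote (Aa × aa) gives a 1:1 phenotypic ratio.
The 1:1 ratio has 2 parts, so with N = 2172 the expected counts are:
  polled: 2172 × 1/2 = 1086
  horned: 2172 × 1/2 = 1086
χ² = Σ (O − E)² / E
  polled: (1152 − 1086)² / 1086 = 4.0110
  horned: (1020 − 1086)² / 1086 = 4.0110
χ² = 4.0110 + 4.0110 = 8.022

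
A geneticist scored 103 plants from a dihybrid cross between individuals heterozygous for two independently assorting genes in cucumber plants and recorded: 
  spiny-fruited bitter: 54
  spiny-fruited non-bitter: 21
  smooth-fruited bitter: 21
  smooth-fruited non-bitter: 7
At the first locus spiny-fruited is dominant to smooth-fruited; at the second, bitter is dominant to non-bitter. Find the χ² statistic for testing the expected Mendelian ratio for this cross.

0.612

A dihybrid F₂ with independent assortment and complete dominance at both loci gives a 9:3:3:1 phenotypic ratio.
Total ratio parts = 16. Expected numbers out of 103:
  spiny-fruited bitter: 103 × 9/16 = 57.9375
  spiny-fruited non-bitter: 103 × 3/16 = 19.3125
  smooth-fruited bitter: 103 × 3/16 = 19.3125
  smooth-fruited non-bitter: 103 × 1/16 = 6.4375
χ² = Σ (O − E)² / E
  spiny-fruited bitter: (54 − 57.9375)² / 57.9375 = 0.2676
  spiny-fruited non-bitter: (21 − 19.3125)² / 19.3125 = 0.1475
  smooth-fruited bitter: (21 − 19.3125)² / 19.3125 = 0.1475
  smooth-fruited non-bitter: (7 − 6.4375)² / 6.4375 = 0.0492
χ² = 0.2676 + 0.1475 + 0.1475 + 0.0492 = 0.6118 ≈ 0.612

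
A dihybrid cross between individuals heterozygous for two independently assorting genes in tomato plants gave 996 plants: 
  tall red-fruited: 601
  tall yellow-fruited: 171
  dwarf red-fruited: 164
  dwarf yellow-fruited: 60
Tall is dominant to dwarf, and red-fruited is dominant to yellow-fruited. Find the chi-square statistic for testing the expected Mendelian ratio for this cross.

A dihybrid F₂ with independent assortment and complete dominance at both loci gives a 9:3:3:1 phenotypic ratio.
Expected counts for N = 996 under a 9:3:3:1 ratio (total parts = 16):
  tall red-fruited: 996 × 9/16 = 560.25
  tall yellow-fruited: 996 × 3/16 = 186.75
  dwarf red-fruited: 996 × 3/16 = 186.75
  dwarf yellow-fruited: 996 × 1/16 = 62.25
χ² = Σ (O − E)² / E
  tall red-fruited: (601 − 560.25)² / 560.25 = 2.9640
  tall yellow-fruited: (171 − 186.75)² / 186.75 = 1.3283
  dwarf red-fruited: (164 − 186.75)² / 186.75 = 2.7714
  dwarf yellow-fruited: (60 − 62.25)² / 62.25 = 0.0813
χ² = 2.9640 + 1.3283 + 2.7714 + 0.0813 = 7.145

7.145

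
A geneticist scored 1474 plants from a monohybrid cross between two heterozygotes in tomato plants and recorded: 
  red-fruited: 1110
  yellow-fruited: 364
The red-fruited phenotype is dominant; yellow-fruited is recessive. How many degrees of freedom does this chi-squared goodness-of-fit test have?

For a monohybrid cross between heterozygotes with complete dominance, the expected phenotypic ratio is 3:1.
A goodness-of-fit test with 2 phenotype classes has df = 2 − 1 = 1.

1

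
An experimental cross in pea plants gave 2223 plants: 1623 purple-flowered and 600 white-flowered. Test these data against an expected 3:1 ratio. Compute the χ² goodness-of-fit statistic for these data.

Under the 3:1 hypothesis (Σ ratio = 4, N = 2223):
  purple-flowered: 2223 × 3/4 = 1667.25
  white-flowered: 2223 × 1/4 = 555.75
χ² = Σ (O − E)² / E
  purple-flowered: (1623 − 1667.25)² / 1667.25 = 1.1744
  white-flowered: (600 − 555.75)² / 555.75 = 3.5233
χ² = 1.1744 + 3.5233 = 4.6977 ≈ 4.698

4.698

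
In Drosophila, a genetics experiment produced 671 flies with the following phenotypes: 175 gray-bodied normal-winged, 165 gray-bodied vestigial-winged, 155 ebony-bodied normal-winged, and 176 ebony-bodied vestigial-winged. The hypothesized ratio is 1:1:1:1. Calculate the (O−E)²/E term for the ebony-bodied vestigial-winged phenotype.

Expected counts for N = 671 under a 1:1:1:1 ratio (total parts = 4):
  gray-bodied normal-winged: 671 × 1/4 = 167.75
  gray-bodied vestigial-winged: 671 × 1/4 = 167.75
  ebony-bodied normal-winged: 671 × 1/4 = 167.75
  ebony-bodied vestigial-winged: 671 × 1/4 = 167.75
Contribution of ebony-bodied vestigial-winged: (176 − 167.75)² / 167.75 = 0.4057

0.406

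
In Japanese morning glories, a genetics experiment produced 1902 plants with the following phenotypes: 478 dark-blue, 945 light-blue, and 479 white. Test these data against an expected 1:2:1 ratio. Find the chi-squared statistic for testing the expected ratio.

0.077

Expected counts for N = 1902 under a 1:2:1 ratio (total parts = 4):
  dark-blue: 1902 × 1/4 = 475.5
  light-blue: 1902 × 2/4 = 951
  white: 1902 × 1/4 = 475.5
χ² = Σ (O − E)² / E
  dark-blue: (478 − 475.5)² / 475.5 = 0.0131
  light-blue: (945 − 951)² / 951 = 0.0379
  white: (479 − 475.5)² / 475.5 = 0.0258
χ² = 0.0131 + 0.0379 + 0.0258 = 0.0768 ≈ 0.077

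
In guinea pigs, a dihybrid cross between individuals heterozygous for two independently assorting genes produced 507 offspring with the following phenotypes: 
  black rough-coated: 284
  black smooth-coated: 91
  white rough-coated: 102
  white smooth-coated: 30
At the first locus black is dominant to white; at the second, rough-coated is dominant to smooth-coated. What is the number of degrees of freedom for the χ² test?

A dihybrid F₂ with independent assortment and complete dominance at both loci gives a 9:3:3:1 phenotypic ratio.
A goodness-of-fit test with 4 phenotype classes has df = 4 − 1 = 3.

3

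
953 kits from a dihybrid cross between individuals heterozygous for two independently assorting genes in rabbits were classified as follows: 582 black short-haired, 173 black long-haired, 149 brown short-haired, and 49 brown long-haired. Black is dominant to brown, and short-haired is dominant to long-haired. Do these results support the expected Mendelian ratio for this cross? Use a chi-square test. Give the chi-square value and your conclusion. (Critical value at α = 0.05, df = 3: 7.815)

10.923; not consistent

A dihybrid F₂ with independent assortment and complete dominance at both loci gives a 9:3:3:1 phenotypic ratio.
The 9:3:3:1 ratio has 16 parts, so with N = 953 the expected counts are:
  black short-haired: 953 × 9/16 = 536.0625
  black long-haired: 953 × 3/16 = 178.6875
  brown short-haired: 953 × 3/16 = 178.6875
  brown long-haired: 953 × 1/16 = 59.5625
χ² = Σ (O − E)² / E
  black short-haired: (582 − 536.0625)² / 536.0625 = 3.9366
  black long-haired: (173 − 178.6875)² / 178.6875 = 0.1810
  brown short-haired: (149 − 178.6875)² / 178.6875 = 4.9323
  brown long-haired: (49 − 59.5625)² / 59.5625 = 1.8731
χ² = 3.9366 + 0.1810 + 4.9323 + 1.8731 = 10.923
Degrees of freedom = 4 − 1 = 3; critical value at α = 0.05 is 7.815.
Since 10.923 > 7.815, we reject the null hypothesis — the data do not fit the 9:3:3:1 ratio.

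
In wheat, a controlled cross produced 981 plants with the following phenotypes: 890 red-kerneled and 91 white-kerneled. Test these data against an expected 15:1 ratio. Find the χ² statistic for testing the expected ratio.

15.333

Under the 15:1 hypothesis (Σ ratio = 16, N = 981):
  red-kerneled: 981 × 15/16 = 919.6875
  white-kerneled: 981 × 1/16 = 61.3125
χ² = Σ (O − E)² / E
  red-kerneled: (890 − 919.6875)² / 919.6875 = 0.9583
  white-kerneled: (91 − 61.3125)² / 61.3125 = 14.3747
χ² = 0.9583 + 14.3747 = 15.333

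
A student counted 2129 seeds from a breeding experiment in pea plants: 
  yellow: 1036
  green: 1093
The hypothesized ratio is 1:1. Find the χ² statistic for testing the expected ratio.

1.526

Under the 1:1 hypothesis (Σ ratio = 2, N = 2129):
  yellow: 2129 × 1/2 = 1064.5
  green: 2129 × 1/2 = 1064.5
χ² = Σ (O − E)² / E
  yellow: (1036 − 1064.5)² / 1064.5 = 0.7630
  green: (1093 − 1064.5)² / 1064.5 = 0.7630
χ² = 0.7630 + 0.7630 = 1.526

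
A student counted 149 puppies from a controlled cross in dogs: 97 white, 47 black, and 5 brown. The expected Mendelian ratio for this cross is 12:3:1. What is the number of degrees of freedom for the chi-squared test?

2

A goodness-of-fit test with 3 phenotype classes has df = 3 − 1 = 2.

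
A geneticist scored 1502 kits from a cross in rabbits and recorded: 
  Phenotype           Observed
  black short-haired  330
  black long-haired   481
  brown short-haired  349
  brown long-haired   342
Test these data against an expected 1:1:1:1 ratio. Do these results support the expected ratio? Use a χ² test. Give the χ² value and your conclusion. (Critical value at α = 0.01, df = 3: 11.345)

40.013; not consistent

Under the 1:1:1:1 hypothesis (Σ ratio = 4, N = 1502):
  black short-haired: 1502 × 1/4 = 375.5
  black long-haired: 1502 × 1/4 = 375.5
  brown short-haired: 1502 × 1/4 = 375.5
  brown long-haired: 1502 × 1/4 = 375.5
χ² = Σ (O − E)² / E
  black short-haired: (330 − 375.5)² / 375.5 = 5.5133
  black long-haired: (481 − 375.5)² / 375.5 = 29.6411
  brown short-haired: (349 − 375.5)² / 375.5 = 1.8702
  brown long-haired: (342 − 375.5)² / 375.5 = 2.9887
χ² = 5.5133 + 29.6411 + 1.8702 + 2.9887 = 40.0133 ≈ 40.013
Degrees of freedom = 4 − 1 = 3; critical value at α = 0.01 is 11.345.
Since 40.013 > 11.345, we reject the null hypothesis — the data do not fit the 1:1:1:1 ratio.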